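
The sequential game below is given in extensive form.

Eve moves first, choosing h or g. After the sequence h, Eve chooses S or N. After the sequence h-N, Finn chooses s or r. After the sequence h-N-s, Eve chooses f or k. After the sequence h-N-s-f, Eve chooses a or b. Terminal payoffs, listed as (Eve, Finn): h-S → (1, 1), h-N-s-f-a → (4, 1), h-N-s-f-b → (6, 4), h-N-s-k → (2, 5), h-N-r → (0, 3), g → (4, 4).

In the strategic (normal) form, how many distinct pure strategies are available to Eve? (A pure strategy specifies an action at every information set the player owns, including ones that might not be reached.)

16

Eve owns the root with actions {h, g} — two choices.
Eve owns the node after h with actions {S, N} — two choices.
Eve owns the node after h-N-s with actions {f, k} — two choices.
Eve owns the node after h-N-s-f with actions {a, b} — two choices.
A pure strategy fixes one action at each information set independently, so the count is the product 2 × 2 × 2 × 2 = 16.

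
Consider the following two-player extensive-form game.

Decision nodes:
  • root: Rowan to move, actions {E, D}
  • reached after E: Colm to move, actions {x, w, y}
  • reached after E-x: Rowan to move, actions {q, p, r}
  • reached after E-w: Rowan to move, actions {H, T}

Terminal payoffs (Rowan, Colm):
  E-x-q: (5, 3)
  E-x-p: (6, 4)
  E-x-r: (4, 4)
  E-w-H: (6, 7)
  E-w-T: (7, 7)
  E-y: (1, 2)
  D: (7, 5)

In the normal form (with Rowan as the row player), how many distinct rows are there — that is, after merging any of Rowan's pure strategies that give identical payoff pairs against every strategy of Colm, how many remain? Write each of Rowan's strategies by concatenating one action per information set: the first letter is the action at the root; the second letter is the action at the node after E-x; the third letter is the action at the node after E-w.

7

Rowan has 12 pure strategies: EqH, EqT, EpH, EpT, ErH, ErT, DqH, DqT, DpH, DpT, DrH, DrT. Columns: x, w, y.
{EqH} → row (5,3) (6,7) (1,2)
{EqT} → row (5,3) (7,7) (1,2)
{EpH} → row (6,4) (6,7) (1,2)
{EpT} → row (6,4) (7,7) (1,2)
{ErH} → row (4,4) (6,7) (1,2)
{ErT} → row (4,4) (7,7) (1,2)
{DqH, DqT, DpH, DpT, DrH, DrT} → row (7,5) (7,5) (7,5)
That's 7 distinct rows out of 12 strategies.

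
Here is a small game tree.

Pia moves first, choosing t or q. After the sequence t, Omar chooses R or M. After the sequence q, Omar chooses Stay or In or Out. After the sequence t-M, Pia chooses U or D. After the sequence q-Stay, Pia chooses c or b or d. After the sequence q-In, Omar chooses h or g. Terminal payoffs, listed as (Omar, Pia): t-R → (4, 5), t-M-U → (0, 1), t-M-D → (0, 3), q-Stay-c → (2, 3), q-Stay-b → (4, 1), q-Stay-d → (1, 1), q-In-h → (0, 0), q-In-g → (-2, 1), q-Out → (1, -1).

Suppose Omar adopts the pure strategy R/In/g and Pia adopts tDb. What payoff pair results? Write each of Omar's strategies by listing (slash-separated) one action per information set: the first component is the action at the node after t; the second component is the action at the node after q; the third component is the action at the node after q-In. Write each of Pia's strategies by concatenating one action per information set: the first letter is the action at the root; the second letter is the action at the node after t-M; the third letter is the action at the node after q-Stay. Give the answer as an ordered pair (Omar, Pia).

(4, 5)

Trace the play path from the root:
  Pia plays t
  Omar plays R at [t]
→ terminal payoff (4, 5).
(Omar's choice at the node after q is never reached on this path, so it doesn't affect the outcome.)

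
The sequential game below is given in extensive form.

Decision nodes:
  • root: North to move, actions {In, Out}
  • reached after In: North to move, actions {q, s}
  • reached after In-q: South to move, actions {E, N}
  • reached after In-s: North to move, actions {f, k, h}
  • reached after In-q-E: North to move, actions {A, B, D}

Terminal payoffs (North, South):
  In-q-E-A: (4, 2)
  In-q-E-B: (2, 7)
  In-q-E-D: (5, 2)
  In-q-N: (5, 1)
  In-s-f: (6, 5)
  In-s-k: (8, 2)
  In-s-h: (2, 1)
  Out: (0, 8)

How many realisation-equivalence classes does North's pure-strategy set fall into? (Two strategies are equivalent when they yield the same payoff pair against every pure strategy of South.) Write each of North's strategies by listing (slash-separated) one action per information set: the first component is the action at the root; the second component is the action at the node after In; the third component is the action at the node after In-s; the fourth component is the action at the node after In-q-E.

North has 36 pure strategies: In/q/f/A, In/q/f/B, In/q/f/D, In/q/k/A, In/q/k/B, In/q/k/D, In/q/h/A, In/q/h/B, In/q/h/D, In/s/f/A, In/s/f/B, In/s/f/D, In/s/k/A, In/s/k/B, In/s/k/D, In/s/h/A, In/s/h/B, In/s/h/D, Out/q/f/A, Out/q/f/B, Out/q/f/D, Out/q/k/A, Out/q/k/B, Out/q/k/D, Out/q/h/A, Out/q/h/B, Out/q/h/D, Out/s/f/A, Out/s/f/B, Out/s/f/D, Out/s/k/A, Out/s/k/B, Out/s/k/D, Out/s/h/A, Out/s/h/B, Out/s/h/D. Columns: E, N.
{In/q/f/A, In/q/k/A, In/q/h/A} → row (4,2) (5,1)
{In/q/f/B, In/q/k/B, In/q/h/B} → row (2,7) (5,1)
{In/q/f/D, In/q/k/D, In/q/h/D} → row (5,2) (5,1)
{In/s/f/A, In/s/f/B, In/s/f/D} → row (6,5) (6,5)
{In/s/k/A, In/s/k/B, In/s/k/D} → row (8,2) (8,2)
{In/s/h/A, In/s/h/B, In/s/h/D} → row (2,1) (2,1)
{Out/q/f/A, Out/q/f/B, Out/q/f/D, Out/q/k/A, Out/q/k/B, Out/q/k/D, Out/q/h/A, Out/q/h/B, Out/q/h/D, Out/s/f/A, Out/s/f/B, Out/s/f/D, Out/s/k/A, Out/s/k/B, Out/s/k/D, Out/s/h/A, Out/s/h/B, Out/s/h/D} → row (0,8) (0,8)
That's 7 distinct rows out of 36 strategies.

7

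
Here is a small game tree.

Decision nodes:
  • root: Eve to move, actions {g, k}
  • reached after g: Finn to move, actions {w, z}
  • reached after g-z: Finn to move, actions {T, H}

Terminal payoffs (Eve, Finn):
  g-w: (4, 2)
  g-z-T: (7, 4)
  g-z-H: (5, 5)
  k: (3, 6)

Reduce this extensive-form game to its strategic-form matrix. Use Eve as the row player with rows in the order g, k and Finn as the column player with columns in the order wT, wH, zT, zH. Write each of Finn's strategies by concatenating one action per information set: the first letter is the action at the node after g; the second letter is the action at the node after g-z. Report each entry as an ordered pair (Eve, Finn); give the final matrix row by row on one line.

           wT       wH       zT       zH
   g    (4,2)    (4,2)    (7,4)    (5,5)
   k    (3,6)    (3,6)    (3,6)    (3,6)

g: (4,2) (4,2) (7,4) (5,5) | k: (3,6) (3,6) (3,6) (3,6)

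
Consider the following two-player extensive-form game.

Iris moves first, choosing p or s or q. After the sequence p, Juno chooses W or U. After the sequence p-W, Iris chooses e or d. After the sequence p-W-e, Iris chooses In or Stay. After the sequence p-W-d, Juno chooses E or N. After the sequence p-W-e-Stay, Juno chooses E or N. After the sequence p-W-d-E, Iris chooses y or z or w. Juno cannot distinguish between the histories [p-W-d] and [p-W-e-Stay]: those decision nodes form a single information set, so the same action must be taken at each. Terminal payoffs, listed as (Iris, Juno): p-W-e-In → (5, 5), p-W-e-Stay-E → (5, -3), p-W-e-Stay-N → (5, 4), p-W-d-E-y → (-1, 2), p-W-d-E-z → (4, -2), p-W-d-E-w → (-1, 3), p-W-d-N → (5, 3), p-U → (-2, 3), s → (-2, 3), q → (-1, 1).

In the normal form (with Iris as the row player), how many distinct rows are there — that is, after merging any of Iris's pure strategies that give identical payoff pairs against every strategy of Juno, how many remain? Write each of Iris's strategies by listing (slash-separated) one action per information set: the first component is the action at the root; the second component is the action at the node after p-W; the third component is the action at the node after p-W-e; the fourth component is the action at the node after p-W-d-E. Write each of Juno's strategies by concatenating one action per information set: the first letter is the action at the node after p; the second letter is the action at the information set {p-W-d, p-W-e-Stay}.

Iris has 36 pure strategies: p/e/In/y, p/e/In/z, p/e/In/w, p/e/Stay/y, p/e/Stay/z, p/e/Stay/w, p/d/In/y, p/d/In/z, p/d/In/w, p/d/Stay/y, p/d/Stay/z, p/d/Stay/w, s/e/In/y, s/e/In/z, s/e/In/w, s/e/Stay/y, s/e/Stay/z, s/e/Stay/w, s/d/In/y, s/d/In/z, s/d/In/w, s/d/Stay/y, s/d/Stay/z, s/d/Stay/w, q/e/In/y, q/e/In/z, q/e/In/w, q/e/Stay/y, q/e/Stay/z, q/e/Stay/w, q/d/In/y, q/d/In/z, q/d/In/w, q/d/Stay/y, q/d/Stay/z, q/d/Stay/w. Columns: WE, WN, UE, UN.
{p/e/In/y, p/e/In/z, p/e/In/w} → row (5,5) (5,5) (-2,3) (-2,3)
{p/e/Stay/y, p/e/Stay/z, p/e/Stay/w} → row (5,-3) (5,4) (-2,3) (-2,3)
{p/d/In/y, p/d/Stay/y} → row (-1,2) (5,3) (-2,3) (-2,3)
{p/d/In/z, p/d/Stay/z} → row (4,-2) (5,3) (-2,3) (-2,3)
{p/d/In/w, p/d/Stay/w} → row (-1,3) (5,3) (-2,3) (-2,3)
{s/e/In/y, s/e/In/z, s/e/In/w, s/e/Stay/y, s/e/Stay/z, s/e/Stay/w, s/d/In/y, s/d/In/z, s/d/In/w, s/d/Stay/y, s/d/Stay/z, s/d/Stay/w} → row (-2,3) (-2,3) (-2,3) (-2,3)
{q/e/In/y, q/e/In/z, q/e/In/w, q/e/Stay/y, q/e/Stay/z, q/e/Stay/w, q/d/In/y, q/d/In/z, q/d/In/w, q/d/Stay/y, q/d/Stay/z, q/d/Stay/w} → row (-1,1) (-1,1) (-1,1) (-1,1)
That's 7 distinct rows out of 36 strategies.

7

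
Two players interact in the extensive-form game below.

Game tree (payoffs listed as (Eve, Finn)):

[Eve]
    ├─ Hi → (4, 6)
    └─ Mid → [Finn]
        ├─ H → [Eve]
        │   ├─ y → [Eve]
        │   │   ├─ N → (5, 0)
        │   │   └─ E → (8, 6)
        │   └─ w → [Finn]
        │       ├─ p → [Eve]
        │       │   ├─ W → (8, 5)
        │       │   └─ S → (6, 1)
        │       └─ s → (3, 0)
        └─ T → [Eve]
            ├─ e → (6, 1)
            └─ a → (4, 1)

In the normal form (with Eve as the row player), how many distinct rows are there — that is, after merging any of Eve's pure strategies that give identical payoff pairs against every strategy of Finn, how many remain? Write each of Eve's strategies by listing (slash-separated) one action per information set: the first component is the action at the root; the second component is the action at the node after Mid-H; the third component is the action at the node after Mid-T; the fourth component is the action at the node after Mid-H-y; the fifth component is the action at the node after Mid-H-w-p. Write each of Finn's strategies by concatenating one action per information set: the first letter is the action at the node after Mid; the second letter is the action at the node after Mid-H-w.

Eve has 32 pure strategies: Hi/y/e/N/W, Hi/y/e/N/S, Hi/y/e/E/W, Hi/y/e/E/S, Hi/y/a/N/W, Hi/y/a/N/S, Hi/y/a/E/W, Hi/y/a/E/S, Hi/w/e/N/W, Hi/w/e/N/S, Hi/w/e/E/W, Hi/w/e/E/S, Hi/w/a/N/W, Hi/w/a/N/S, Hi/w/a/E/W, Hi/w/a/E/S, Mid/y/e/N/W, Mid/y/e/N/S, Mid/y/e/E/W, Mid/y/e/E/S, Mid/y/a/N/W, Mid/y/a/N/S, Mid/y/a/E/W, Mid/y/a/E/S, Mid/w/e/N/W, Mid/w/e/N/S, Mid/w/e/E/W, Mid/w/e/E/S, Mid/w/a/N/W, Mid/w/a/N/S, Mid/w/a/E/W, Mid/w/a/E/S. Columns: Hp, Hs, Tp, Ts.
{Hi/y/e/N/W, Hi/y/e/N/S, Hi/y/e/E/W, Hi/y/e/E/S, Hi/y/a/N/W, Hi/y/a/N/S, Hi/y/a/E/W, Hi/y/a/E/S, Hi/w/e/N/W, Hi/w/e/N/S, Hi/w/e/E/W, Hi/w/e/E/S, Hi/w/a/N/W, Hi/w/a/N/S, Hi/w/a/E/W, Hi/w/a/E/S} → row (4,6) (4,6) (4,6) (4,6)
{Mid/y/e/N/W, Mid/y/e/N/S} → row (5,0) (5,0) (6,1) (6,1)
{Mid/y/e/E/W, Mid/y/e/E/S} → row (8,6) (8,6) (6,1) (6,1)
{Mid/y/a/N/W, Mid/y/a/N/S} → row (5,0) (5,0) (4,1) (4,1)
{Mid/y/a/E/W, Mid/y/a/E/S} → row (8,6) (8,6) (4,1) (4,1)
{Mid/w/e/N/W, Mid/w/e/E/W} → row (8,5) (3,0) (6,1) (6,1)
{Mid/w/e/N/S, Mid/w/e/E/S} → row (6,1) (3,0) (6,1) (6,1)
{Mid/w/a/N/W, Mid/w/a/E/W} → row (8,5) (3,0) (4,1) (4,1)
{Mid/w/a/N/S, Mid/w/a/E/S} → row (6,1) (3,0) (4,1) (4,1)
That's 9 distinct rows out of 32 strategies.

9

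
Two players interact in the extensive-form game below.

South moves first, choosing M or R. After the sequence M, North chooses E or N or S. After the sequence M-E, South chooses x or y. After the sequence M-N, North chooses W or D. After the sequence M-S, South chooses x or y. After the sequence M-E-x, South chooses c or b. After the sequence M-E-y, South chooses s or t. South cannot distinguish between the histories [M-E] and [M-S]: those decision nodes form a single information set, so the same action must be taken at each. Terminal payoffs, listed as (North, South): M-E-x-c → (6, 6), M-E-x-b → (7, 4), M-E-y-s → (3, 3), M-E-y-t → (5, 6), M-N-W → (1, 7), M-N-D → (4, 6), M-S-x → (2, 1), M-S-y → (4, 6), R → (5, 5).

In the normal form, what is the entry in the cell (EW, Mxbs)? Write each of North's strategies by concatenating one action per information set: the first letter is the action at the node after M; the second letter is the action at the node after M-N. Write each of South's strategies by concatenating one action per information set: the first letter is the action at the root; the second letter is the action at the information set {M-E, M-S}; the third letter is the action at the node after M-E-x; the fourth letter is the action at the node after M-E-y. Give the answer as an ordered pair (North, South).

Trace the play path from the root:
  South plays M
  North plays E at [M]
  South plays x at [M-E]
  South plays b at [M-E-x]
→ terminal payoff (7, 4).
(North's choice at the node after M-N is never reached on this path, so it doesn't affect the outcome.)

(7, 4)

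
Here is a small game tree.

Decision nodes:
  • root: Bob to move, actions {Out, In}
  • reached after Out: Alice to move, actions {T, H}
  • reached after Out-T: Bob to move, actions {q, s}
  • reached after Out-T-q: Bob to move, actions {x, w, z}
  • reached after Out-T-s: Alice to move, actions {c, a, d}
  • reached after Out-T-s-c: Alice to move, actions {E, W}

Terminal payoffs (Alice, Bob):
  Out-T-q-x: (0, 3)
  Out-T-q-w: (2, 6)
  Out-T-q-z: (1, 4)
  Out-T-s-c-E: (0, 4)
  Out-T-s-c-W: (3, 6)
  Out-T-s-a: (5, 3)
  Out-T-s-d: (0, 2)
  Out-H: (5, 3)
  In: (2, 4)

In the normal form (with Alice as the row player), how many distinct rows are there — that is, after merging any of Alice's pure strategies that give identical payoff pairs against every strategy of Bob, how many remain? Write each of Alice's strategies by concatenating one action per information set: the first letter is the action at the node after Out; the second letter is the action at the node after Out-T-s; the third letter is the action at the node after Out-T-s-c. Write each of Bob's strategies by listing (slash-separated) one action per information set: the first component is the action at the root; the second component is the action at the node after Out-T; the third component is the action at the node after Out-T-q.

Alice has 12 pure strategies: TcE, TcW, TaE, TaW, TdE, TdW, HcE, HcW, HaE, HaW, HdE, HdW. Columns: Out/q/x, Out/q/w, Out/q/z, Out/s/x, Out/s/w, Out/s/z, In/q/x, In/q/w, In/q/z, In/s/x, In/s/w, In/s/z.
{TcE} → row (0,3) (2,6) (1,4) (0,4) (0,4) (0,4) (2,4) (2,4) (2,4) (2,4) (2,4) (2,4)
{TcW} → row (0,3) (2,6) (1,4) (3,6) (3,6) (3,6) (2,4) (2,4) (2,4) (2,4) (2,4) (2,4)
{TaE, TaW} → row (0,3) (2,6) (1,4) (5,3) (5,3) (5,3) (2,4) (2,4) (2,4) (2,4) (2,4) (2,4)
{TdE, TdW} → row (0,3) (2,6) (1,4) (0,2) (0,2) (0,2) (2,4) (2,4) (2,4) (2,4) (2,4) (2,4)
{HcE, HcW, HaE, HaW, HdE, HdW} → row (5,3) (5,3) (5,3) (5,3) (5,3) (5,3) (2,4) (2,4) (2,4) (2,4) (2,4) (2,4)
That's 5 distinct rows out of 12 strategies.

5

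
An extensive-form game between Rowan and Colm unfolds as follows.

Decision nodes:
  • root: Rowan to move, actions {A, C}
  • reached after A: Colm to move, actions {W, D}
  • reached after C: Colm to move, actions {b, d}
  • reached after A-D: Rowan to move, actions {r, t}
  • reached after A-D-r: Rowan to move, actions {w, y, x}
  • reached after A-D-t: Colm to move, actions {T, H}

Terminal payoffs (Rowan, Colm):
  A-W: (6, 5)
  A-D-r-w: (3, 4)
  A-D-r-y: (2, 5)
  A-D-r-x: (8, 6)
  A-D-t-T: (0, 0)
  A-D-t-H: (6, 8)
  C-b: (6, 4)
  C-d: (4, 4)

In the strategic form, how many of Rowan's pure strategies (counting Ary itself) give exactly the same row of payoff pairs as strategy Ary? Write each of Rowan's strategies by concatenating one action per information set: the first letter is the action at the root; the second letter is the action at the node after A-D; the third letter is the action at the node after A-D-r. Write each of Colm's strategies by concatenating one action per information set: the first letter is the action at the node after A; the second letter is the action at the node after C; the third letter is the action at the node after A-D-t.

1

Row for Ary (columns WbT, WbH, WdT, WdH, DbT, DbH, DdT, DdH): (6,5) (6,5) (6,5) (6,5) (2,5) (2,5) (2,5) (2,5).
Every one of Rowan's information sets is on the play path for some reply by Colm when Rowan follows Ary.
Changing the action at any of them therefore changes at least one column, so only Ary itself gives this row.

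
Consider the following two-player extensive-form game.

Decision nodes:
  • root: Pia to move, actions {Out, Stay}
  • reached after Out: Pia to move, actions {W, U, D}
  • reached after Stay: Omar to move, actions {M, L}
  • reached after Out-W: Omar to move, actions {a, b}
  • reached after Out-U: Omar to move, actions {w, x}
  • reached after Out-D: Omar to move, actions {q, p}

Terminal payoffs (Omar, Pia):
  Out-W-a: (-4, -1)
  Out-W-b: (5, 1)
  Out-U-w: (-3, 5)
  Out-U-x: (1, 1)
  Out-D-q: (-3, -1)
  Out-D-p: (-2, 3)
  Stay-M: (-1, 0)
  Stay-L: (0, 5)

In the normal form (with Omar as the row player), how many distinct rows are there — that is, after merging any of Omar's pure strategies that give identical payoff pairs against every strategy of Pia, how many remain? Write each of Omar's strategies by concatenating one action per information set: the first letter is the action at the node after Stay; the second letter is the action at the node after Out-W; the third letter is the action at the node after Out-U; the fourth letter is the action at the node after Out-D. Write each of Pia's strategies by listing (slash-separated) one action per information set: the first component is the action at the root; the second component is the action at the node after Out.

16

Omar has 16 pure strategies: Mawq, Mawp, Maxq, Maxp, Mbwq, Mbwp, Mbxq, Mbxp, Lawq, Lawp, Laxq, Laxp, Lbwq, Lbwp, Lbxq, Lbxp. Columns: Out/W, Out/U, Out/D, Stay/W, Stay/U, Stay/D.
{Mawq} → row (-4,-1) (-3,5) (-3,-1) (-1,0) (-1,0) (-1,0)
{Mawp} → row (-4,-1) (-3,5) (-2,3) (-1,0) (-1,0) (-1,0)
{Maxq} → row (-4,-1) (1,1) (-3,-1) (-1,0) (-1,0) (-1,0)
{Maxp} → row (-4,-1) (1,1) (-2,3) (-1,0) (-1,0) (-1,0)
{Mbwq} → row (5,1) (-3,5) (-3,-1) (-1,0) (-1,0) (-1,0)
{Mbwp} → row (5,1) (-3,5) (-2,3) (-1,0) (-1,0) (-1,0)
{Mbxq} → row (5,1) (1,1) (-3,-1) (-1,0) (-1,0) (-1,0)
{Mbxp} → row (5,1) (1,1) (-2,3) (-1,0) (-1,0) (-1,0)
{Lawq} → row (-4,-1) (-3,5) (-3,-1) (0,5) (0,5) (0,5)
{Lawp} → row (-4,-1) (-3,5) (-2,3) (0,5) (0,5) (0,5)
{Laxq} → row (-4,-1) (1,1) (-3,-1) (0,5) (0,5) (0,5)
{Laxp} → row (-4,-1) (1,1) (-2,3) (0,5) (0,5) (0,5)
{Lbwq} → row (5,1) (-3,5) (-3,-1) (0,5) (0,5) (0,5)
{Lbwp} → row (5,1) (-3,5) (-2,3) (0,5) (0,5) (0,5)
{Lbxq} → row (5,1) (1,1) (-3,-1) (0,5) (0,5) (0,5)
{Lbxp} → row (5,1) (1,1) (-2,3) (0,5) (0,5) (0,5)
That's 16 distinct rows out of 16 strategies.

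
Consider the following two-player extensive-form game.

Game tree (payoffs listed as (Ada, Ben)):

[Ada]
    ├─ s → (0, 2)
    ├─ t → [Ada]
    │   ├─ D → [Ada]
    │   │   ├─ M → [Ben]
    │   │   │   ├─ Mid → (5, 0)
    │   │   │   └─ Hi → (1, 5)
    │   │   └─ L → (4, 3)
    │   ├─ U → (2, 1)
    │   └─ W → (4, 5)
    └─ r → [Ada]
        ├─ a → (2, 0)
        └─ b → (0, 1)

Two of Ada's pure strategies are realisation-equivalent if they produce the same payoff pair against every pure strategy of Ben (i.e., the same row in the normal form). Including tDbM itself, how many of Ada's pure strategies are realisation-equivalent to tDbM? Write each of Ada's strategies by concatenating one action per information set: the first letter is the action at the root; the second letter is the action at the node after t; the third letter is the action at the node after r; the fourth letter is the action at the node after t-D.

Row for tDbM (columns Mid, Hi): (5,0) (1,5).
Under tDbM, Ada's choice at the node after r can never be reached regardless of what Ben does, so varying those choices leaves every outcome unchanged.
Holding the reachable choices fixed and varying the unreachable one freely already gives 2 equivalent strategies.
No other strategy reproduces this row, so those 2 are the full class: tDaM, tDbM.

2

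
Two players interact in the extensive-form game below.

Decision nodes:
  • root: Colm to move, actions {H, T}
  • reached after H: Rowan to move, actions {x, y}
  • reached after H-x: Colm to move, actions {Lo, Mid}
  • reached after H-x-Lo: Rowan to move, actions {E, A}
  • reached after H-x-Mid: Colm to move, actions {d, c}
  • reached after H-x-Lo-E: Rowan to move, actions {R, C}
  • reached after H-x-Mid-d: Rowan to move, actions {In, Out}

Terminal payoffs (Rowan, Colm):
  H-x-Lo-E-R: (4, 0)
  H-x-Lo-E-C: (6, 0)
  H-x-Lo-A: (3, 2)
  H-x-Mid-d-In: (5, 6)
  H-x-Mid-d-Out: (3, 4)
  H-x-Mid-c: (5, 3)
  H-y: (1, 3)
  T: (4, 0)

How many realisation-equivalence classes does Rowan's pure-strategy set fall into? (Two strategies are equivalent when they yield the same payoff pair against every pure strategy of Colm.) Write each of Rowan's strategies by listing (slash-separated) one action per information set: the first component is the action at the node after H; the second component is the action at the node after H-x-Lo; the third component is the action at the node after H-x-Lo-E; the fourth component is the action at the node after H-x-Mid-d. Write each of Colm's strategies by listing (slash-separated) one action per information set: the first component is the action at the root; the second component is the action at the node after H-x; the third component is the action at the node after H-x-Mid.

7

Rowan has 16 pure strategies: x/E/R/In, x/E/R/Out, x/E/C/In, x/E/C/Out, x/A/R/In, x/A/R/Out, x/A/C/In, x/A/C/Out, y/E/R/In, y/E/R/Out, y/E/C/In, y/E/C/Out, y/A/R/In, y/A/R/Out, y/A/C/In, y/A/C/Out. Columns: H/Lo/d, H/Lo/c, H/Mid/d, H/Mid/c, T/Lo/d, T/Lo/c, T/Mid/d, T/Mid/c.
{x/E/R/In} → row (4,0) (4,0) (5,6) (5,3) (4,0) (4,0) (4,0) (4,0)
{x/E/R/Out} → row (4,0) (4,0) (3,4) (5,3) (4,0) (4,0) (4,0) (4,0)
{x/E/C/In} → row (6,0) (6,0) (5,6) (5,3) (4,0) (4,0) (4,0) (4,0)
{x/E/C/Out} → row (6,0) (6,0) (3,4) (5,3) (4,0) (4,0) (4,0) (4,0)
{x/A/R/In, x/A/C/In} → row (3,2) (3,2) (5,6) (5,3) (4,0) (4,0) (4,0) (4,0)
{x/A/R/Out, x/A/C/Out} → row (3,2) (3,2) (3,4) (5,3) (4,0) (4,0) (4,0) (4,0)
{y/E/R/In, y/E/R/Out, y/E/C/In, y/E/C/Out, y/A/R/In, y/A/R/Out, y/A/C/In, y/A/C/Out} → row (1,3) (1,3) (1,3) (1,3) (4,0) (4,0) (4,0) (4,0)
That's 7 distinct rows out of 16 strategies.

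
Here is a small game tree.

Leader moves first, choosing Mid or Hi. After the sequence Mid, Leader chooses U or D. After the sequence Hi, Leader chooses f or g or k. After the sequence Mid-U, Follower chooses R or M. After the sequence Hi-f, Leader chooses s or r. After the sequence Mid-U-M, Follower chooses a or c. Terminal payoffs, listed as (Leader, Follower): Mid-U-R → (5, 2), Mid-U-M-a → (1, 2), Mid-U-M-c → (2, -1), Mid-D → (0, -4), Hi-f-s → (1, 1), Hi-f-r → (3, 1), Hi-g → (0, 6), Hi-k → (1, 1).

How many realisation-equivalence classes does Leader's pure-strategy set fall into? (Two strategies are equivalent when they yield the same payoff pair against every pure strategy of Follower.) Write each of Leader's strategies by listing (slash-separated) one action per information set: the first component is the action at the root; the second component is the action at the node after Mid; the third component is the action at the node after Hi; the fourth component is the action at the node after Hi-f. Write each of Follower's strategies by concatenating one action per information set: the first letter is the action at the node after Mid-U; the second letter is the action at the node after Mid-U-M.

5

Leader has 24 pure strategies: Mid/U/f/s, Mid/U/f/r, Mid/U/g/s, Mid/U/g/r, Mid/U/k/s, Mid/U/k/r, Mid/D/f/s, Mid/D/f/r, Mid/D/g/s, Mid/D/g/r, Mid/D/k/s, Mid/D/k/r, Hi/U/f/s, Hi/U/f/r, Hi/U/g/s, Hi/U/g/r, Hi/U/k/s, Hi/U/k/r, Hi/D/f/s, Hi/D/f/r, Hi/D/g/s, Hi/D/g/r, Hi/D/k/s, Hi/D/k/r. Columns: Ra, Rc, Ma, Mc.
{Mid/U/f/s, Mid/U/f/r, Mid/U/g/s, Mid/U/g/r, Mid/U/k/s, Mid/U/k/r} → row (5,2) (5,2) (1,2) (2,-1)
{Mid/D/f/s, Mid/D/f/r, Mid/D/g/s, Mid/D/g/r, Mid/D/k/s, Mid/D/k/r} → row (0,-4) (0,-4) (0,-4) (0,-4)
{Hi/U/f/s, Hi/U/k/s, Hi/U/k/r, Hi/D/f/s, Hi/D/k/s, Hi/D/k/r} → row (1,1) (1,1) (1,1) (1,1)
{Hi/U/f/r, Hi/D/f/r} → row (3,1) (3,1) (3,1) (3,1)
{Hi/U/g/s, Hi/U/g/r, Hi/D/g/s, Hi/D/g/r} → row (0,6) (0,6) (0,6) (0,6)
That's 5 distinct rows out of 24 strategies.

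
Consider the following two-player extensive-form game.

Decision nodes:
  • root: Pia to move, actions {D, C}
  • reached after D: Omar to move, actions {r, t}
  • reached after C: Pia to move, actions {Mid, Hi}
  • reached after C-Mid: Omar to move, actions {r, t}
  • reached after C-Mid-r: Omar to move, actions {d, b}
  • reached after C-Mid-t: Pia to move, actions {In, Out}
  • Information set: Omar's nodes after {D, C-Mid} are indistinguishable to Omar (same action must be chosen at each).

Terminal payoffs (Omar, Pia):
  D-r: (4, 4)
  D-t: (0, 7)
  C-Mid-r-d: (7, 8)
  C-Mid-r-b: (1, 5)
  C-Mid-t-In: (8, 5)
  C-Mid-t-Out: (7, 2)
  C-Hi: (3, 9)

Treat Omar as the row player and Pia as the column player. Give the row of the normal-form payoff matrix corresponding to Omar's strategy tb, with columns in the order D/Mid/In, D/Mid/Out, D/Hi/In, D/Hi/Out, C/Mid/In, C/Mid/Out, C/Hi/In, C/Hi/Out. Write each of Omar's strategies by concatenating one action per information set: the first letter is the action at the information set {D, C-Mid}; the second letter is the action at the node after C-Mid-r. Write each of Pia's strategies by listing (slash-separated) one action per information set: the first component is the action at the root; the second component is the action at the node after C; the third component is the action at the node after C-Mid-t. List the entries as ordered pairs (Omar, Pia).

vs D/Mid/In: Pia plays D → Omar plays t at [D] → (0, 7)
vs D/Mid/Out: Pia plays D → Omar plays t at [D] → (0, 7)
vs D/Hi/In: Pia plays D → Omar plays t at [D] → (0, 7)
vs D/Hi/Out: Pia plays D → Omar plays t at [D] → (0, 7)
vs C/Mid/In: Pia plays C → Pia plays Mid at [C] → Omar plays t at [C-Mid] → Pia plays In at [C-Mid-t] → (8, 5)
vs C/Mid/Out: Pia plays C → Pia plays Mid at [C] → Omar plays t at [C-Mid] → Pia plays Out at [C-Mid-t] → (7, 2)
vs C/Hi/In: Pia plays C → Pia plays Hi at [C] → (3, 9)
vs C/Hi/Out: Pia plays C → Pia plays Hi at [C] → (3, 9)

(0,7) (0,7) (0,7) (0,7) (8,5) (7,2) (3,9) (3,9)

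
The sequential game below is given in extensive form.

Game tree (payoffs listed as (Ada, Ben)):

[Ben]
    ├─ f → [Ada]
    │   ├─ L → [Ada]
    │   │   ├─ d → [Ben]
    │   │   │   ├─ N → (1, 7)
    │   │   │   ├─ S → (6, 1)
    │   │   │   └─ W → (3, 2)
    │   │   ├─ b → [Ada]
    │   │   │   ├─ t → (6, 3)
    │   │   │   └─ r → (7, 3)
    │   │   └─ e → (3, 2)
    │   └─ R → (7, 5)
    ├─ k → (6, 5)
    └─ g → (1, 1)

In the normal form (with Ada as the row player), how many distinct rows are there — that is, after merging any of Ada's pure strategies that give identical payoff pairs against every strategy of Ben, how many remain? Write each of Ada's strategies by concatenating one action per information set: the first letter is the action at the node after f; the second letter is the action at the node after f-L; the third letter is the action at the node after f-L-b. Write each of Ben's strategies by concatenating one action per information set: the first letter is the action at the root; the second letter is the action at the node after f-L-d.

5

Ada has 12 pure strategies: Ldt, Ldr, Lbt, Lbr, Let, Ler, Rdt, Rdr, Rbt, Rbr, Ret, Rer. Columns: fN, fS, fW, kN, kS, kW, gN, gS, gW.
{Ldt, Ldr} → row (1,7) (6,1) (3,2) (6,5) (6,5) (6,5) (1,1) (1,1) (1,1)
{Lbt} → row (6,3) (6,3) (6,3) (6,5) (6,5) (6,5) (1,1) (1,1) (1,1)
{Lbr} → row (7,3) (7,3) (7,3) (6,5) (6,5) (6,5) (1,1) (1,1) (1,1)
{Let, Ler} → row (3,2) (3,2) (3,2) (6,5) (6,5) (6,5) (1,1) (1,1) (1,1)
{Rdt, Rdr, Rbt, Rbr, Ret, Rer} → row (7,5) (7,5) (7,5) (6,5) (6,5) (6,5) (1,1) (1,1) (1,1)
That's 5 distinct rows out of 12 strategies.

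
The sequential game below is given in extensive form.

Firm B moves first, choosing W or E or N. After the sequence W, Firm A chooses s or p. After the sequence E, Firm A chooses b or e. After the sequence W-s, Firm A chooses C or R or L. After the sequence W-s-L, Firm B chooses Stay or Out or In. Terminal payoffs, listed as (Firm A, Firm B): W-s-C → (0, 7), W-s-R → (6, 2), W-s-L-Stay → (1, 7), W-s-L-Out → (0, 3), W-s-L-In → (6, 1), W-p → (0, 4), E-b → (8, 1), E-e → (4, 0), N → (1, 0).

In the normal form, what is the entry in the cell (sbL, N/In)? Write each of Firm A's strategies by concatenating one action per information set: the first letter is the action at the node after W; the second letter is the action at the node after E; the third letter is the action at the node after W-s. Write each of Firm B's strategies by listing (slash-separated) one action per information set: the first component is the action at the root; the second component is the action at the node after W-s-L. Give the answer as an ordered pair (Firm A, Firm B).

Trace the play path from the root:
  Firm B plays N
→ terminal payoff (1, 0).
(Firm A's choice at the node after W is never reached on this path, so it doesn't affect the outcome.)

(1, 0)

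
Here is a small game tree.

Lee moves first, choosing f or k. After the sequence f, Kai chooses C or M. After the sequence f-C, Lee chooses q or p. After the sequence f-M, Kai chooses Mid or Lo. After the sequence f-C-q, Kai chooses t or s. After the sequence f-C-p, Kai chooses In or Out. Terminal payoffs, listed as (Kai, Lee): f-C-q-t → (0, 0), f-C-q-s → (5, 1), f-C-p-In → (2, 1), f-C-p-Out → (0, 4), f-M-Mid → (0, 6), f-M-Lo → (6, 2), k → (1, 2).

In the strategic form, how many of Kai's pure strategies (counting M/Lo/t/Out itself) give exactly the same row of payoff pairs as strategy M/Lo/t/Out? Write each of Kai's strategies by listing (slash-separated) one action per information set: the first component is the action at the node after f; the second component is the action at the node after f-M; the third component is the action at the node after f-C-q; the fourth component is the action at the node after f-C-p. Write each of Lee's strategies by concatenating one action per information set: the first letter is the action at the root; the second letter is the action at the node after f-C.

Row for M/Lo/t/Out (columns fq, fp, kq, kp): (6,2) (6,2) (1,2) (1,2).
Under M/Lo/t/Out, Kai's choice at the node after f-C-q and at the node after f-C-p can never be reached regardless of what Lee does, so varying those choices leaves every outcome unchanged.
Holding the reachable choices fixed and varying the unreachable ones freely already gives 2 × 2 = 4 equivalent strategies.
No other strategy reproduces this row, so those 4 are the full class: M/Lo/t/In, M/Lo/t/Out, M/Lo/s/In, M/Lo/s/Out.

4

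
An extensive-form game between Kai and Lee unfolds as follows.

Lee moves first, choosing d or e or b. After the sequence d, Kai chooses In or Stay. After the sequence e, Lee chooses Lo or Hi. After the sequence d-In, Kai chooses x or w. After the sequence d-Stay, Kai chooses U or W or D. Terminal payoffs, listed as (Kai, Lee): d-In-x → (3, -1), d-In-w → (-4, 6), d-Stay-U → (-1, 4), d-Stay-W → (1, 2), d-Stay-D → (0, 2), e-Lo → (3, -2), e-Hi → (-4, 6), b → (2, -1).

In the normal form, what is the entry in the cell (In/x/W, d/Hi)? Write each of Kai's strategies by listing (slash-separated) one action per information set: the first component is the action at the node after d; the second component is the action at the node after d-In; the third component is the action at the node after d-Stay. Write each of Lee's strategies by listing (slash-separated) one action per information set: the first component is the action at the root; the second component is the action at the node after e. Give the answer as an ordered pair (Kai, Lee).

Trace the play path from the root:
  Lee plays d
  Kai plays In at [d]
  Kai plays x at [d-In]
→ terminal payoff (3, -1).
(Kai's choice at the node after d-Stay is never reached on this path, so it doesn't affect the outcome.)

(3, -1)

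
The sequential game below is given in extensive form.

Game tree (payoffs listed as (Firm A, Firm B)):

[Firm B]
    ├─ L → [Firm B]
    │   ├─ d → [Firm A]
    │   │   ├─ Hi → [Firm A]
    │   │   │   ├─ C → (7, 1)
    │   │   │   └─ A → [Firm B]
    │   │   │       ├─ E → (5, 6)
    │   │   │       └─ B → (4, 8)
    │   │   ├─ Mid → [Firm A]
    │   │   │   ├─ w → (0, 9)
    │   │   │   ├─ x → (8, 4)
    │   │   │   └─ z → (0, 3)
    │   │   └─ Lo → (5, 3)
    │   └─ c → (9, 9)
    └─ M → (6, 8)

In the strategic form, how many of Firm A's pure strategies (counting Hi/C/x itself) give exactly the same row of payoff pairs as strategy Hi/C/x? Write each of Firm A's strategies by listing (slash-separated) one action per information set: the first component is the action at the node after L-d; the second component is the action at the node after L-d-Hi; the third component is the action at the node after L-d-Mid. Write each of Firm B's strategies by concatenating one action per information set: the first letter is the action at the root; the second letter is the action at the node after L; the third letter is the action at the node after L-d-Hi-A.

Row for Hi/C/x (columns LdE, LdB, LcE, LcB, MdE, MdB, McE, McB): (7,1) (7,1) (9,9) (9,9) (6,8) (6,8) (6,8) (6,8).
Under Hi/C/x, Firm A's choice at the node after L-d-Mid can never be reached regardless of what Firm B does, so varying those choices leaves every outcome unchanged.
Holding the reachable choices fixed and varying the unreachable one freely already gives 3 equivalent strategies.
No other strategy reproduces this row, so those 3 are the full class: Hi/C/w, Hi/C/x, Hi/C/z.

3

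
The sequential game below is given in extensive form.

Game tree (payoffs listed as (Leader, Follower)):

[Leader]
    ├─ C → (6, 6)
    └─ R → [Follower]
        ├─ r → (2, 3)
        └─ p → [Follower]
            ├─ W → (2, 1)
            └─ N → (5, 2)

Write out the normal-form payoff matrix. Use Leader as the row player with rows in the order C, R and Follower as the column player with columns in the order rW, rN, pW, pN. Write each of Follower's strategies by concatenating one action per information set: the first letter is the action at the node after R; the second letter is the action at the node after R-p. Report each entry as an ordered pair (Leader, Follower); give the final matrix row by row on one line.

C: (6,6) (6,6) (6,6) (6,6) | R: (2,3) (2,3) (2,1) (5,2)

Row C: rW→(6,6), rN→(6,6), pW→(6,6), pN→(6,6)
Row R: rW→(2,3), rN→(2,3), pW→(2,1), pN→(5,2)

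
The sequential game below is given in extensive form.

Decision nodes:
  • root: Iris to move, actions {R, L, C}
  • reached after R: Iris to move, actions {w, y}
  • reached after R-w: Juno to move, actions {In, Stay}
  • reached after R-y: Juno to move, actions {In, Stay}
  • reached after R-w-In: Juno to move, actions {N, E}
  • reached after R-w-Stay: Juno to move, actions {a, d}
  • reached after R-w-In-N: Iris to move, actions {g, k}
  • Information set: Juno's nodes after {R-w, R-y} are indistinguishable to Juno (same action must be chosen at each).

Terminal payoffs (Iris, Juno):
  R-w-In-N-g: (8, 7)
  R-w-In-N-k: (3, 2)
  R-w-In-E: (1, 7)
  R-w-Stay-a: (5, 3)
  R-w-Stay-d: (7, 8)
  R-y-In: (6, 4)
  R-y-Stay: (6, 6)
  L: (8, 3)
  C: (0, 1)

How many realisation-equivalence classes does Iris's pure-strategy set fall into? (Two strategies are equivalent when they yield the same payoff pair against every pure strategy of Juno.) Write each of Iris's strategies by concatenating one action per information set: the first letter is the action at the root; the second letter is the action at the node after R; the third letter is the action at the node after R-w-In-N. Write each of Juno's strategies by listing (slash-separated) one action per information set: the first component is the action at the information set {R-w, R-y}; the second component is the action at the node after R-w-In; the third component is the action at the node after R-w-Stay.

5

Iris has 12 pure strategies: Rwg, Rwk, Ryg, Ryk, Lwg, Lwk, Lyg, Lyk, Cwg, Cwk, Cyg, Cyk. Columns: In/N/a, In/N/d, In/E/a, In/E/d, Stay/N/a, Stay/N/d, Stay/E/a, Stay/E/d.
{Rwg} → row (8,7) (8,7) (1,7) (1,7) (5,3) (7,8) (5,3) (7,8)
{Rwk} → row (3,2) (3,2) (1,7) (1,7) (5,3) (7,8) (5,3) (7,8)
{Ryg, Ryk} → row (6,4) (6,4) (6,4) (6,4) (6,6) (6,6) (6,6) (6,6)
{Lwg, Lwk, Lyg, Lyk} → row (8,3) (8,3) (8,3) (8,3) (8,3) (8,3) (8,3) (8,3)
{Cwg, Cwk, Cyg, Cyk} → row (0,1) (0,1) (0,1) (0,1) (0,1) (0,1) (0,1) (0,1)
That's 5 distinct rows out of 12 strategies.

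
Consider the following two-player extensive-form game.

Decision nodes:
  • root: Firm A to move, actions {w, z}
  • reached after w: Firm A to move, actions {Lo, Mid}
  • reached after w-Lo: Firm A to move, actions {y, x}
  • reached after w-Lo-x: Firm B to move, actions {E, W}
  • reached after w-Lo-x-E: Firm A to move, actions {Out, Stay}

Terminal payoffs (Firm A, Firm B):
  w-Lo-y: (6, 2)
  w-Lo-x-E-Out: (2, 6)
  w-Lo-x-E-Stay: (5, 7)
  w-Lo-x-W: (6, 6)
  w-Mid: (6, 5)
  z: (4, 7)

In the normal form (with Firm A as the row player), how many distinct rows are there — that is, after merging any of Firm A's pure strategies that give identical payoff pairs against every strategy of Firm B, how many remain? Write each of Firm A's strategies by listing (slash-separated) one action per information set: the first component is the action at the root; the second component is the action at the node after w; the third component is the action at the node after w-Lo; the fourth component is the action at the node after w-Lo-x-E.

5

Firm A has 16 pure strategies: w/Lo/y/Out, w/Lo/y/Stay, w/Lo/x/Out, w/Lo/x/Stay, w/Mid/y/Out, w/Mid/y/Stay, w/Mid/x/Out, w/Mid/x/Stay, z/Lo/y/Out, z/Lo/y/Stay, z/Lo/x/Out, z/Lo/x/Stay, z/Mid/y/Out, z/Mid/y/Stay, z/Mid/x/Out, z/Mid/x/Stay. Columns: E, W.
{w/Lo/y/Out, w/Lo/y/Stay} → row (6,2) (6,2)
{w/Lo/x/Out} → row (2,6) (6,6)
{w/Lo/x/Stay} → row (5,7) (6,6)
{w/Mid/y/Out, w/Mid/y/Stay, w/Mid/x/Out, w/Mid/x/Stay} → row (6,5) (6,5)
{z/Lo/y/Out, z/Lo/y/Stay, z/Lo/x/Out, z/Lo/x/Stay, z/Mid/y/Out, z/Mid/y/Stay, z/Mid/x/Out, z/Mid/x/Stay} → row (4,7) (4,7)
That's 5 distinct rows out of 16 strategies.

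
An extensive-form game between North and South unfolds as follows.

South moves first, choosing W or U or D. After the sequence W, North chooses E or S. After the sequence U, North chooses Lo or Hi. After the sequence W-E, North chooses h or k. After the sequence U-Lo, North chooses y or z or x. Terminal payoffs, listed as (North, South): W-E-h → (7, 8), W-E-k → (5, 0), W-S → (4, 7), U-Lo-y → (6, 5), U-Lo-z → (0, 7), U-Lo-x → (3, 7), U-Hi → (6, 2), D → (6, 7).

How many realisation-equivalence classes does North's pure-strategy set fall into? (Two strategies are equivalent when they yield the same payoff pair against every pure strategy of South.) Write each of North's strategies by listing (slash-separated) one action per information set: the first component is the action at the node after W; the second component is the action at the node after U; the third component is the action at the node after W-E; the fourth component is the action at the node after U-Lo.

North has 24 pure strategies: E/Lo/h/y, E/Lo/h/z, E/Lo/h/x, E/Lo/k/y, E/Lo/k/z, E/Lo/k/x, E/Hi/h/y, E/Hi/h/z, E/Hi/h/x, E/Hi/k/y, E/Hi/k/z, E/Hi/k/x, S/Lo/h/y, S/Lo/h/z, S/Lo/h/x, S/Lo/k/y, S/Lo/k/z, S/Lo/k/x, S/Hi/h/y, S/Hi/h/z, S/Hi/h/x, S/Hi/k/y, S/Hi/k/z, S/Hi/k/x. Columns: W, U, D.
{E/Lo/h/y} → row (7,8) (6,5) (6,7)
{E/Lo/h/z} → row (7,8) (0,7) (6,7)
{E/Lo/h/x} → row (7,8) (3,7) (6,7)
{E/Lo/k/y} → row (5,0) (6,5) (6,7)
{E/Lo/k/z} → row (5,0) (0,7) (6,7)
{E/Lo/k/x} → row (5,0) (3,7) (6,7)
{E/Hi/h/y, E/Hi/h/z, E/Hi/h/x} → row (7,8) (6,2) (6,7)
{E/Hi/k/y, E/Hi/k/z, E/Hi/k/x} → row (5,0) (6,2) (6,7)
{S/Lo/h/y, S/Lo/k/y} → row (4,7) (6,5) (6,7)
{S/Lo/h/z, S/Lo/k/z} → row (4,7) (0,7) (6,7)
{S/Lo/h/x, S/Lo/k/x} → row (4,7) (3,7) (6,7)
{S/Hi/h/y, S/Hi/h/z, S/Hi/h/x, S/Hi/k/y, S/Hi/k/z, S/Hi/k/x} → row (4,7) (6,2) (6,7)
That's 12 distinct rows out of 24 strategies.

12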